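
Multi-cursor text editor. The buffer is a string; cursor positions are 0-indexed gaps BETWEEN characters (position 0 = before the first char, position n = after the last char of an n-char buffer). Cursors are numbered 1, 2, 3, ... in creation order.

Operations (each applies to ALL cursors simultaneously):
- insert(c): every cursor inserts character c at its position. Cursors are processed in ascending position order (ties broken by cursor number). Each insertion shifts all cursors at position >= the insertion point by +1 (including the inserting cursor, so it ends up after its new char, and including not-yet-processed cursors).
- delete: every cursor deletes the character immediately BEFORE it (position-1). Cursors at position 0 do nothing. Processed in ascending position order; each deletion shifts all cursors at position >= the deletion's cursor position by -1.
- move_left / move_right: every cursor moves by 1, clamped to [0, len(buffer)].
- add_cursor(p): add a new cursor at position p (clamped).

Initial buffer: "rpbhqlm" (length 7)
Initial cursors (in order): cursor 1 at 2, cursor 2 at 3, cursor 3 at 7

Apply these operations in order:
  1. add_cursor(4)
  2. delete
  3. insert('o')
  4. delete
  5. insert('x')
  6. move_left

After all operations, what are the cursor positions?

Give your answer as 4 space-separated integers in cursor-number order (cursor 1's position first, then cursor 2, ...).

After op 1 (add_cursor(4)): buffer="rpbhqlm" (len 7), cursors c1@2 c2@3 c4@4 c3@7, authorship .......
After op 2 (delete): buffer="rql" (len 3), cursors c1@1 c2@1 c4@1 c3@3, authorship ...
After op 3 (insert('o')): buffer="roooqlo" (len 7), cursors c1@4 c2@4 c4@4 c3@7, authorship .124..3
After op 4 (delete): buffer="rql" (len 3), cursors c1@1 c2@1 c4@1 c3@3, authorship ...
After op 5 (insert('x')): buffer="rxxxqlx" (len 7), cursors c1@4 c2@4 c4@4 c3@7, authorship .124..3
After op 6 (move_left): buffer="rxxxqlx" (len 7), cursors c1@3 c2@3 c4@3 c3@6, authorship .124..3

Answer: 3 3 6 3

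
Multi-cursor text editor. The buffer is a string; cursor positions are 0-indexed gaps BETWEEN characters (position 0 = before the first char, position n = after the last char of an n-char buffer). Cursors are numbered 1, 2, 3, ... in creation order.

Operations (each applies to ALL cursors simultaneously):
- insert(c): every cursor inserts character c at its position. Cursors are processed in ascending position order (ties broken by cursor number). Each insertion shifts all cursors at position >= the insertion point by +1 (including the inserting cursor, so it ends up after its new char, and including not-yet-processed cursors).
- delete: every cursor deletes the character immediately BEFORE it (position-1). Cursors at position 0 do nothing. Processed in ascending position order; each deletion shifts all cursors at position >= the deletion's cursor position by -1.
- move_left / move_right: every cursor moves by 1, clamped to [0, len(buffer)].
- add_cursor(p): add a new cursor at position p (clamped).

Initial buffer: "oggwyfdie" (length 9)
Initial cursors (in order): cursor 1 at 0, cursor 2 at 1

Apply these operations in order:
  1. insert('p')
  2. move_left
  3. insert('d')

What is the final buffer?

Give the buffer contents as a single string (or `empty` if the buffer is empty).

After op 1 (insert('p')): buffer="popggwyfdie" (len 11), cursors c1@1 c2@3, authorship 1.2........
After op 2 (move_left): buffer="popggwyfdie" (len 11), cursors c1@0 c2@2, authorship 1.2........
After op 3 (insert('d')): buffer="dpodpggwyfdie" (len 13), cursors c1@1 c2@4, authorship 11.22........

Answer: dpodpggwyfdie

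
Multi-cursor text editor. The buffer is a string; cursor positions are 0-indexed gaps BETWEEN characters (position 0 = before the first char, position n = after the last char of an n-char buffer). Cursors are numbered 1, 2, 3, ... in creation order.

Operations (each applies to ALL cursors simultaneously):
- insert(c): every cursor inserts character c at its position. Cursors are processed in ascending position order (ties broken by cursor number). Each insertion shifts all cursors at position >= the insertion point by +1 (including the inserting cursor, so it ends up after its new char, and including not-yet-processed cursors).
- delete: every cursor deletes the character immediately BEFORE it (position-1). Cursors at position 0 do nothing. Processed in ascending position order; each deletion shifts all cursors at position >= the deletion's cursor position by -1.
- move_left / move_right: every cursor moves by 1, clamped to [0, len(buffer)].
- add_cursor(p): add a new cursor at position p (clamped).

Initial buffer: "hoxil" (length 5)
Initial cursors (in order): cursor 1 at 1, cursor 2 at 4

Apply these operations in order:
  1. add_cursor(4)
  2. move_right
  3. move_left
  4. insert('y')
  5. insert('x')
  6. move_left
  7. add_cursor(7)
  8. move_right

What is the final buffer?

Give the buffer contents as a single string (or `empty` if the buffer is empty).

Answer: hyxoxiyyxxl

Derivation:
After op 1 (add_cursor(4)): buffer="hoxil" (len 5), cursors c1@1 c2@4 c3@4, authorship .....
After op 2 (move_right): buffer="hoxil" (len 5), cursors c1@2 c2@5 c3@5, authorship .....
After op 3 (move_left): buffer="hoxil" (len 5), cursors c1@1 c2@4 c3@4, authorship .....
After op 4 (insert('y')): buffer="hyoxiyyl" (len 8), cursors c1@2 c2@7 c3@7, authorship .1...23.
After op 5 (insert('x')): buffer="hyxoxiyyxxl" (len 11), cursors c1@3 c2@10 c3@10, authorship .11...2323.
After op 6 (move_left): buffer="hyxoxiyyxxl" (len 11), cursors c1@2 c2@9 c3@9, authorship .11...2323.
After op 7 (add_cursor(7)): buffer="hyxoxiyyxxl" (len 11), cursors c1@2 c4@7 c2@9 c3@9, authorship .11...2323.
After op 8 (move_right): buffer="hyxoxiyyxxl" (len 11), cursors c1@3 c4@8 c2@10 c3@10, authorship .11...2323.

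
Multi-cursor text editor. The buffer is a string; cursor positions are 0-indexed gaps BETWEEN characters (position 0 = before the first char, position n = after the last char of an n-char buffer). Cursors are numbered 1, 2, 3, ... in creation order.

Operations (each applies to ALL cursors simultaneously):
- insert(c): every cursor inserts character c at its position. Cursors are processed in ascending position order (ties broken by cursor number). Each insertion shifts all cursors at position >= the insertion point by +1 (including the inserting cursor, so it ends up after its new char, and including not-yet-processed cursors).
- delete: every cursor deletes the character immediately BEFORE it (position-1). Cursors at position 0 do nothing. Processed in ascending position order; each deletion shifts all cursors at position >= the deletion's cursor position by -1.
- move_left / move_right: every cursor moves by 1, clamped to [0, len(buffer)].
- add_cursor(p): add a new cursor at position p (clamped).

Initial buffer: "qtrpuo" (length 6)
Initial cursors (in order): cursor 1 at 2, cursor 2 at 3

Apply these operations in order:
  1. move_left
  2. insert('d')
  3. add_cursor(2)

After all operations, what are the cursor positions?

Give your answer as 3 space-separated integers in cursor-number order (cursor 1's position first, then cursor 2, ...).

Answer: 2 4 2

Derivation:
After op 1 (move_left): buffer="qtrpuo" (len 6), cursors c1@1 c2@2, authorship ......
After op 2 (insert('d')): buffer="qdtdrpuo" (len 8), cursors c1@2 c2@4, authorship .1.2....
After op 3 (add_cursor(2)): buffer="qdtdrpuo" (len 8), cursors c1@2 c3@2 c2@4, authorship .1.2....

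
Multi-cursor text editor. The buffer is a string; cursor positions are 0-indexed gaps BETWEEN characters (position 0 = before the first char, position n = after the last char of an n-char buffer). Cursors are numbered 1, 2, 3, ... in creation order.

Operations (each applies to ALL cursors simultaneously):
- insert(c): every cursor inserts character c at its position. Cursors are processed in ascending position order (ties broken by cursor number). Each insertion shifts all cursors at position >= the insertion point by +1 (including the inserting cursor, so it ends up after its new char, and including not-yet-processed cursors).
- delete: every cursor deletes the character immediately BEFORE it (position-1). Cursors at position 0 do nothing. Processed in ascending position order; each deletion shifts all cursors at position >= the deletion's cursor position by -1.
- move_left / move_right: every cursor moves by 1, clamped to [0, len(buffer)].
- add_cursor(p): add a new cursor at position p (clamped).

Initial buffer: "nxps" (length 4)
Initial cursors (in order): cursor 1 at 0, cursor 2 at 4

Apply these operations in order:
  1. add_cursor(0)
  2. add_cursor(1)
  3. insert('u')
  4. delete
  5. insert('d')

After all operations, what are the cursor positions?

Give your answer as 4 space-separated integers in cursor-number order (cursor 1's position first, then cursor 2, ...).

Answer: 2 8 2 4

Derivation:
After op 1 (add_cursor(0)): buffer="nxps" (len 4), cursors c1@0 c3@0 c2@4, authorship ....
After op 2 (add_cursor(1)): buffer="nxps" (len 4), cursors c1@0 c3@0 c4@1 c2@4, authorship ....
After op 3 (insert('u')): buffer="uunuxpsu" (len 8), cursors c1@2 c3@2 c4@4 c2@8, authorship 13.4...2
After op 4 (delete): buffer="nxps" (len 4), cursors c1@0 c3@0 c4@1 c2@4, authorship ....
After op 5 (insert('d')): buffer="ddndxpsd" (len 8), cursors c1@2 c3@2 c4@4 c2@8, authorship 13.4...2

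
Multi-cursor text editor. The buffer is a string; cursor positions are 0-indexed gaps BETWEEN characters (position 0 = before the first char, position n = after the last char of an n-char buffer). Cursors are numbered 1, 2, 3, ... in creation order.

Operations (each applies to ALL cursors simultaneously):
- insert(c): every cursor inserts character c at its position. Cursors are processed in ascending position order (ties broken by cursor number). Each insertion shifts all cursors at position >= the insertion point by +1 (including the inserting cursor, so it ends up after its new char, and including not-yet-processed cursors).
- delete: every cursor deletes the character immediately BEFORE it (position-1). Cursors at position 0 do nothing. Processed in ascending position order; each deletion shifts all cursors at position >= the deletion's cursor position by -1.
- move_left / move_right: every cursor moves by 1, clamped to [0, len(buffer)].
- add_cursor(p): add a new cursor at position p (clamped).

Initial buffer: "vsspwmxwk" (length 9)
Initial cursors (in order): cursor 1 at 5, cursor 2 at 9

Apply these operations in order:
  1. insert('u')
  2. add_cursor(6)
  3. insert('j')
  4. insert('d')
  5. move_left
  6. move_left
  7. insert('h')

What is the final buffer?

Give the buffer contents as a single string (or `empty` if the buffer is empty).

After op 1 (insert('u')): buffer="vsspwumxwku" (len 11), cursors c1@6 c2@11, authorship .....1....2
After op 2 (add_cursor(6)): buffer="vsspwumxwku" (len 11), cursors c1@6 c3@6 c2@11, authorship .....1....2
After op 3 (insert('j')): buffer="vsspwujjmxwkuj" (len 14), cursors c1@8 c3@8 c2@14, authorship .....113....22
After op 4 (insert('d')): buffer="vsspwujjddmxwkujd" (len 17), cursors c1@10 c3@10 c2@17, authorship .....11313....222
After op 5 (move_left): buffer="vsspwujjddmxwkujd" (len 17), cursors c1@9 c3@9 c2@16, authorship .....11313....222
After op 6 (move_left): buffer="vsspwujjddmxwkujd" (len 17), cursors c1@8 c3@8 c2@15, authorship .....11313....222
After op 7 (insert('h')): buffer="vsspwujjhhddmxwkuhjd" (len 20), cursors c1@10 c3@10 c2@18, authorship .....1131313....2222

Answer: vsspwujjhhddmxwkuhjd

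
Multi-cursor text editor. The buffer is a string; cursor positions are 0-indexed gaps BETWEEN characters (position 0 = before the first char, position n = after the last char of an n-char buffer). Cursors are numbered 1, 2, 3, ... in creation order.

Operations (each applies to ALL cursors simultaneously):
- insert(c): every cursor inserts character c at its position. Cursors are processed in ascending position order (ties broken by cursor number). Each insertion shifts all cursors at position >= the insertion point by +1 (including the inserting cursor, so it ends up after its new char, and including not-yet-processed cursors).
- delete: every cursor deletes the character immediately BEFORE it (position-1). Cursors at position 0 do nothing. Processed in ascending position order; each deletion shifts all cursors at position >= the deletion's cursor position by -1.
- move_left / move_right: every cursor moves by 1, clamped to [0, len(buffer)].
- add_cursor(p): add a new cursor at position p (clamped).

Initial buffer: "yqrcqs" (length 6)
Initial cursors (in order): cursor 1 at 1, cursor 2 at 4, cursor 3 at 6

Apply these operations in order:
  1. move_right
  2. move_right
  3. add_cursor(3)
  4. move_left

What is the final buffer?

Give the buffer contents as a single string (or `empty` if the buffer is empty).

Answer: yqrcqs

Derivation:
After op 1 (move_right): buffer="yqrcqs" (len 6), cursors c1@2 c2@5 c3@6, authorship ......
After op 2 (move_right): buffer="yqrcqs" (len 6), cursors c1@3 c2@6 c3@6, authorship ......
After op 3 (add_cursor(3)): buffer="yqrcqs" (len 6), cursors c1@3 c4@3 c2@6 c3@6, authorship ......
After op 4 (move_left): buffer="yqrcqs" (len 6), cursors c1@2 c4@2 c2@5 c3@5, authorship ......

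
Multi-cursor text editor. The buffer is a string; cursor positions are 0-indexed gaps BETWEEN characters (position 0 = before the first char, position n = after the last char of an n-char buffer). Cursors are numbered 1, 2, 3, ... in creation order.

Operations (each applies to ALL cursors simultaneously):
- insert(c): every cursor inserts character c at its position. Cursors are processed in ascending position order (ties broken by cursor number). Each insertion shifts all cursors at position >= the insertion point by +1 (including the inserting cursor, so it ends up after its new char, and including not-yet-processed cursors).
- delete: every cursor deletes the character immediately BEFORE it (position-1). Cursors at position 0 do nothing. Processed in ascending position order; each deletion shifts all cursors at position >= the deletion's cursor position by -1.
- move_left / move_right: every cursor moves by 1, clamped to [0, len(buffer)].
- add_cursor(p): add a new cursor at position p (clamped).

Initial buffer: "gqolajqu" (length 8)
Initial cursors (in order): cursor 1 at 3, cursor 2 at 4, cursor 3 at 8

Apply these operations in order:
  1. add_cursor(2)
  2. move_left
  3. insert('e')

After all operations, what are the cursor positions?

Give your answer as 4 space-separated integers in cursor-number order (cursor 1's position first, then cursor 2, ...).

After op 1 (add_cursor(2)): buffer="gqolajqu" (len 8), cursors c4@2 c1@3 c2@4 c3@8, authorship ........
After op 2 (move_left): buffer="gqolajqu" (len 8), cursors c4@1 c1@2 c2@3 c3@7, authorship ........
After op 3 (insert('e')): buffer="geqeoelajqeu" (len 12), cursors c4@2 c1@4 c2@6 c3@11, authorship .4.1.2....3.

Answer: 4 6 11 2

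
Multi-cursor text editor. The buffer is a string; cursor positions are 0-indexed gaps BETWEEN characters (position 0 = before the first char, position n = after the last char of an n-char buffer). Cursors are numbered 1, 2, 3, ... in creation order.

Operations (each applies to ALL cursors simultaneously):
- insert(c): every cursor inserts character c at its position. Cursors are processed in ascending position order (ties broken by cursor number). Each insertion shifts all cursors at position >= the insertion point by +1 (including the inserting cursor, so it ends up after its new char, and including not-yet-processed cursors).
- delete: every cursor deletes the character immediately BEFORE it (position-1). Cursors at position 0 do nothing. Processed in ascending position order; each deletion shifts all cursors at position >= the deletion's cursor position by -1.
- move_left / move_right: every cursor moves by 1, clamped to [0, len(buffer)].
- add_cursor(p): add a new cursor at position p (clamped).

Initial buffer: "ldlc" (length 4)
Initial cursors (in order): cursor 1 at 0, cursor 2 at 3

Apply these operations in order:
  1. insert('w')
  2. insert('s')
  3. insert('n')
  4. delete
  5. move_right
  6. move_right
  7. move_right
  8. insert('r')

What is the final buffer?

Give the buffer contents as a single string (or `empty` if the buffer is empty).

Answer: wsldlrwscr

Derivation:
After op 1 (insert('w')): buffer="wldlwc" (len 6), cursors c1@1 c2@5, authorship 1...2.
After op 2 (insert('s')): buffer="wsldlwsc" (len 8), cursors c1@2 c2@7, authorship 11...22.
After op 3 (insert('n')): buffer="wsnldlwsnc" (len 10), cursors c1@3 c2@9, authorship 111...222.
After op 4 (delete): buffer="wsldlwsc" (len 8), cursors c1@2 c2@7, authorship 11...22.
After op 5 (move_right): buffer="wsldlwsc" (len 8), cursors c1@3 c2@8, authorship 11...22.
After op 6 (move_right): buffer="wsldlwsc" (len 8), cursors c1@4 c2@8, authorship 11...22.
After op 7 (move_right): buffer="wsldlwsc" (len 8), cursors c1@5 c2@8, authorship 11...22.
After op 8 (insert('r')): buffer="wsldlrwscr" (len 10), cursors c1@6 c2@10, authorship 11...122.2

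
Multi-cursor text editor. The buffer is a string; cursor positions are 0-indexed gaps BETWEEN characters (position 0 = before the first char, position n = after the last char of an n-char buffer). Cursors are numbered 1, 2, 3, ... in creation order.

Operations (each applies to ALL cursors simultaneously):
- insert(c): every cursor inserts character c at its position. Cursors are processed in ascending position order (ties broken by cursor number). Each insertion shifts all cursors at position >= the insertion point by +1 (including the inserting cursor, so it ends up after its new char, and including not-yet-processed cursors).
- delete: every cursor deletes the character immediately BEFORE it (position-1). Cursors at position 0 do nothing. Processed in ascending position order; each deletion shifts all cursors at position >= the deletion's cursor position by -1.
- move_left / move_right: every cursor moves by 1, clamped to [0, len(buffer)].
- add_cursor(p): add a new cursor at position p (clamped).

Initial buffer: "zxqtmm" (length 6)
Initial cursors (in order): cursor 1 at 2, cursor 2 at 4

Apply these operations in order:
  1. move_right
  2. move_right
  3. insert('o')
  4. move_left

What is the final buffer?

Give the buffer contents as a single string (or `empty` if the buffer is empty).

After op 1 (move_right): buffer="zxqtmm" (len 6), cursors c1@3 c2@5, authorship ......
After op 2 (move_right): buffer="zxqtmm" (len 6), cursors c1@4 c2@6, authorship ......
After op 3 (insert('o')): buffer="zxqtommo" (len 8), cursors c1@5 c2@8, authorship ....1..2
After op 4 (move_left): buffer="zxqtommo" (len 8), cursors c1@4 c2@7, authorship ....1..2

Answer: zxqtommo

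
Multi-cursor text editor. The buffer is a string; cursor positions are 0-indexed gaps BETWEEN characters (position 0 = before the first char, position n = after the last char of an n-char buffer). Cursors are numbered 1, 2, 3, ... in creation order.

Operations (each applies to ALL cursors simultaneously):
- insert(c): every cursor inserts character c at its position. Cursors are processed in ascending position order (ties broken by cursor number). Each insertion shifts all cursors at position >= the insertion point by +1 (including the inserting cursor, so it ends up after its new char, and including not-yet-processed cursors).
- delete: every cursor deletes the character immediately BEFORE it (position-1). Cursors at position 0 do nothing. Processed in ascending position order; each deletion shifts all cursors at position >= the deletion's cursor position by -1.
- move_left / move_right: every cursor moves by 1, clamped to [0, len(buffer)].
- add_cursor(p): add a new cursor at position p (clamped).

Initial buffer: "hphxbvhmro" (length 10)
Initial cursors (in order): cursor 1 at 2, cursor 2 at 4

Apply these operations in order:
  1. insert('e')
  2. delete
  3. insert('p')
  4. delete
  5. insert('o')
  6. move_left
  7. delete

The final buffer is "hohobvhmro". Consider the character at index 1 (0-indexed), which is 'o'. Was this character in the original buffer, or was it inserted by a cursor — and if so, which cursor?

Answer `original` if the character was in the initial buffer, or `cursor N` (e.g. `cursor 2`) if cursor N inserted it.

Answer: cursor 1

Derivation:
After op 1 (insert('e')): buffer="hpehxebvhmro" (len 12), cursors c1@3 c2@6, authorship ..1..2......
After op 2 (delete): buffer="hphxbvhmro" (len 10), cursors c1@2 c2@4, authorship ..........
After op 3 (insert('p')): buffer="hpphxpbvhmro" (len 12), cursors c1@3 c2@6, authorship ..1..2......
After op 4 (delete): buffer="hphxbvhmro" (len 10), cursors c1@2 c2@4, authorship ..........
After op 5 (insert('o')): buffer="hpohxobvhmro" (len 12), cursors c1@3 c2@6, authorship ..1..2......
After op 6 (move_left): buffer="hpohxobvhmro" (len 12), cursors c1@2 c2@5, authorship ..1..2......
After op 7 (delete): buffer="hohobvhmro" (len 10), cursors c1@1 c2@3, authorship .1.2......
Authorship (.=original, N=cursor N): . 1 . 2 . . . . . .
Index 1: author = 1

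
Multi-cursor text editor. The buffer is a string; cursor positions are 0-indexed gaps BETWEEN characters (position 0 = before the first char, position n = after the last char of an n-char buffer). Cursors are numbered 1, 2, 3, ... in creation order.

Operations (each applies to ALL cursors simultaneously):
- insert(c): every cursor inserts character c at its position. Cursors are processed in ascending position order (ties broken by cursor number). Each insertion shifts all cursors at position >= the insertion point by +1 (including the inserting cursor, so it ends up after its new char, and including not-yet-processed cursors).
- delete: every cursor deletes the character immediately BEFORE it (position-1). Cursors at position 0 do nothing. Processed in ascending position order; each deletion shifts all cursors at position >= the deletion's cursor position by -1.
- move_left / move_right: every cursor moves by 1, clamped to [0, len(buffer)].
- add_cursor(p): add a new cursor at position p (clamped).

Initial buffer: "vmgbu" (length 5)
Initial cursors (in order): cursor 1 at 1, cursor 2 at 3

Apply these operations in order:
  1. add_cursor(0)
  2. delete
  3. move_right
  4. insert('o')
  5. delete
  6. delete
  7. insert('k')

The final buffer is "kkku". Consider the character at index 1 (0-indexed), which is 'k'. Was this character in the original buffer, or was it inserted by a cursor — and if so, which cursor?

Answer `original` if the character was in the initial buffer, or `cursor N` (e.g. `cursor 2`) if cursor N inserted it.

After op 1 (add_cursor(0)): buffer="vmgbu" (len 5), cursors c3@0 c1@1 c2@3, authorship .....
After op 2 (delete): buffer="mbu" (len 3), cursors c1@0 c3@0 c2@1, authorship ...
After op 3 (move_right): buffer="mbu" (len 3), cursors c1@1 c3@1 c2@2, authorship ...
After op 4 (insert('o')): buffer="moobou" (len 6), cursors c1@3 c3@3 c2@5, authorship .13.2.
After op 5 (delete): buffer="mbu" (len 3), cursors c1@1 c3@1 c2@2, authorship ...
After op 6 (delete): buffer="u" (len 1), cursors c1@0 c2@0 c3@0, authorship .
After op 7 (insert('k')): buffer="kkku" (len 4), cursors c1@3 c2@3 c3@3, authorship 123.
Authorship (.=original, N=cursor N): 1 2 3 .
Index 1: author = 2

Answer: cursor 2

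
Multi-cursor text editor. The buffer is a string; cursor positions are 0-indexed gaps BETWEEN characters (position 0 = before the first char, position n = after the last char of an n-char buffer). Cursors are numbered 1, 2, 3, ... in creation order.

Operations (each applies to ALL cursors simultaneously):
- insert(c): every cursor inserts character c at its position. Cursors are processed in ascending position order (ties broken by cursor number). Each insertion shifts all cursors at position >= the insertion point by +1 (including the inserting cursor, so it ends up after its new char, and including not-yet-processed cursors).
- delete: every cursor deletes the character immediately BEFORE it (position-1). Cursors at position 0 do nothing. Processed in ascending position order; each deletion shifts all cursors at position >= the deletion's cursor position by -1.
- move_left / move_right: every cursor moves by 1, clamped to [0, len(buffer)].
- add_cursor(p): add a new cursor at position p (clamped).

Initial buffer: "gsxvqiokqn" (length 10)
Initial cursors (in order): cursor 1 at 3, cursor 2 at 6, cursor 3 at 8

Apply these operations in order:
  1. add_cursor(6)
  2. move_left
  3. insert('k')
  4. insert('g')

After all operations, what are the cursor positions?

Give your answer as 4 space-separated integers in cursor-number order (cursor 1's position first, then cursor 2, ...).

After op 1 (add_cursor(6)): buffer="gsxvqiokqn" (len 10), cursors c1@3 c2@6 c4@6 c3@8, authorship ..........
After op 2 (move_left): buffer="gsxvqiokqn" (len 10), cursors c1@2 c2@5 c4@5 c3@7, authorship ..........
After op 3 (insert('k')): buffer="gskxvqkkiokkqn" (len 14), cursors c1@3 c2@8 c4@8 c3@11, authorship ..1...24..3...
After op 4 (insert('g')): buffer="gskgxvqkkggiokgkqn" (len 18), cursors c1@4 c2@11 c4@11 c3@15, authorship ..11...2424..33...

Answer: 4 11 15 11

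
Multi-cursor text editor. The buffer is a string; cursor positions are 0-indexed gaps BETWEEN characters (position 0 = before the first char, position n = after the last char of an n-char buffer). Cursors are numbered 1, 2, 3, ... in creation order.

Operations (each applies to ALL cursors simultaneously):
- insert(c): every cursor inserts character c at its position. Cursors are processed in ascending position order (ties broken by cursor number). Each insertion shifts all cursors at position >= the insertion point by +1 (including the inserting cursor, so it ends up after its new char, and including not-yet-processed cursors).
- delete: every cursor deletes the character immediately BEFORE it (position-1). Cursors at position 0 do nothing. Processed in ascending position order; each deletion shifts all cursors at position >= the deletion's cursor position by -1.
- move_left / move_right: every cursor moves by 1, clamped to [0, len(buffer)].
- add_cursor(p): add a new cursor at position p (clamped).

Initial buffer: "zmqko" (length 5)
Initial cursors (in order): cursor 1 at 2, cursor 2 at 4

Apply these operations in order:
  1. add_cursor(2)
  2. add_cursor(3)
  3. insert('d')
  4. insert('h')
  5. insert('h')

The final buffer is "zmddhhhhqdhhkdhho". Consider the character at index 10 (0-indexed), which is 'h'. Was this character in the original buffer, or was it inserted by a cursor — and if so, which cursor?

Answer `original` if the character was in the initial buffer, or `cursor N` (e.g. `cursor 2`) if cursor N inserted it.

After op 1 (add_cursor(2)): buffer="zmqko" (len 5), cursors c1@2 c3@2 c2@4, authorship .....
After op 2 (add_cursor(3)): buffer="zmqko" (len 5), cursors c1@2 c3@2 c4@3 c2@4, authorship .....
After op 3 (insert('d')): buffer="zmddqdkdo" (len 9), cursors c1@4 c3@4 c4@6 c2@8, authorship ..13.4.2.
After op 4 (insert('h')): buffer="zmddhhqdhkdho" (len 13), cursors c1@6 c3@6 c4@9 c2@12, authorship ..1313.44.22.
After op 5 (insert('h')): buffer="zmddhhhhqdhhkdhho" (len 17), cursors c1@8 c3@8 c4@12 c2@16, authorship ..131313.444.222.
Authorship (.=original, N=cursor N): . . 1 3 1 3 1 3 . 4 4 4 . 2 2 2 .
Index 10: author = 4

Answer: cursor 4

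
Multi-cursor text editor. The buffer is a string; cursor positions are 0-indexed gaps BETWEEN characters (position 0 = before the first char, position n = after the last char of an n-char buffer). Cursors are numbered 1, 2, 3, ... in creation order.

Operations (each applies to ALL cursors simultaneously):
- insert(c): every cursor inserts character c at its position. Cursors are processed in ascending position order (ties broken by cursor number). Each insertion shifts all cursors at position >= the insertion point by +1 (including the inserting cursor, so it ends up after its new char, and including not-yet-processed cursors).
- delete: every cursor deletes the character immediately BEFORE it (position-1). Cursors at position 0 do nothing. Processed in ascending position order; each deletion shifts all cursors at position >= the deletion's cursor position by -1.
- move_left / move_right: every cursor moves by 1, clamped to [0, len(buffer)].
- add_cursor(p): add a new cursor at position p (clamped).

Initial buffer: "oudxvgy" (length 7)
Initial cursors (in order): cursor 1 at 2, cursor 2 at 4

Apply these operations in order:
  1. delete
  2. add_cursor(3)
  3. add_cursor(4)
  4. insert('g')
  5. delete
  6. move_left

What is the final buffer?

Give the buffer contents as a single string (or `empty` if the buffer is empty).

After op 1 (delete): buffer="odvgy" (len 5), cursors c1@1 c2@2, authorship .....
After op 2 (add_cursor(3)): buffer="odvgy" (len 5), cursors c1@1 c2@2 c3@3, authorship .....
After op 3 (add_cursor(4)): buffer="odvgy" (len 5), cursors c1@1 c2@2 c3@3 c4@4, authorship .....
After op 4 (insert('g')): buffer="ogdgvgggy" (len 9), cursors c1@2 c2@4 c3@6 c4@8, authorship .1.2.3.4.
After op 5 (delete): buffer="odvgy" (len 5), cursors c1@1 c2@2 c3@3 c4@4, authorship .....
After op 6 (move_left): buffer="odvgy" (len 5), cursors c1@0 c2@1 c3@2 c4@3, authorship .....

Answer: odvgy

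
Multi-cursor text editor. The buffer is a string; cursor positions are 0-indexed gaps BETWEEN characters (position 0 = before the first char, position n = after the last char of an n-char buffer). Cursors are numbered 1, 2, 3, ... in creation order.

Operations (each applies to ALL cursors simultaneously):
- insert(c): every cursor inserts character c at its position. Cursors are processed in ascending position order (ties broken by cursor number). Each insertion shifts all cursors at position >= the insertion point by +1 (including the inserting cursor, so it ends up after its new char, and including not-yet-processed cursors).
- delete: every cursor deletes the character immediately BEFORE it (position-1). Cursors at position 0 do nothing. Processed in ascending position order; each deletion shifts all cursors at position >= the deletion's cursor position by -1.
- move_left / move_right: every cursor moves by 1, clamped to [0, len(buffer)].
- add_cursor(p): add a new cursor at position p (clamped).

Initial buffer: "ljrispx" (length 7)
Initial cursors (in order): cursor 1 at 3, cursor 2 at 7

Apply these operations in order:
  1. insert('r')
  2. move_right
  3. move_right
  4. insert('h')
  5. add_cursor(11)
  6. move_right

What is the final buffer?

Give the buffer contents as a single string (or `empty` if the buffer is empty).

After op 1 (insert('r')): buffer="ljrrispxr" (len 9), cursors c1@4 c2@9, authorship ...1....2
After op 2 (move_right): buffer="ljrrispxr" (len 9), cursors c1@5 c2@9, authorship ...1....2
After op 3 (move_right): buffer="ljrrispxr" (len 9), cursors c1@6 c2@9, authorship ...1....2
After op 4 (insert('h')): buffer="ljrrishpxrh" (len 11), cursors c1@7 c2@11, authorship ...1..1..22
After op 5 (add_cursor(11)): buffer="ljrrishpxrh" (len 11), cursors c1@7 c2@11 c3@11, authorship ...1..1..22
After op 6 (move_right): buffer="ljrrishpxrh" (len 11), cursors c1@8 c2@11 c3@11, authorship ...1..1..22

Answer: ljrrishpxrh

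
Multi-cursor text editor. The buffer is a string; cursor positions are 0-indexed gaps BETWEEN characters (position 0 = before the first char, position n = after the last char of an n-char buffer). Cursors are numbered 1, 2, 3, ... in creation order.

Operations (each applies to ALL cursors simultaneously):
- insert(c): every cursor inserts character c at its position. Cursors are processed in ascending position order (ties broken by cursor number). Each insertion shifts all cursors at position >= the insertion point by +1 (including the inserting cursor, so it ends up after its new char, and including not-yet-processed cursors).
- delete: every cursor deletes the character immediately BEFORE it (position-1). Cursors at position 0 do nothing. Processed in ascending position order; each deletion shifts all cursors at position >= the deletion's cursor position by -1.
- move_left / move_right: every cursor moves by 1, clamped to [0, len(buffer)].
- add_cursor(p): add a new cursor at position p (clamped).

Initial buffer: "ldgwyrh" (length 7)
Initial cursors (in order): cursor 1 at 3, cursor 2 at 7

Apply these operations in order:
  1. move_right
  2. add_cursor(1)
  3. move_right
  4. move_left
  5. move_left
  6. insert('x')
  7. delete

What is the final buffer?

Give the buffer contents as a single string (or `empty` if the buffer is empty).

Answer: ldgwyrh

Derivation:
After op 1 (move_right): buffer="ldgwyrh" (len 7), cursors c1@4 c2@7, authorship .......
After op 2 (add_cursor(1)): buffer="ldgwyrh" (len 7), cursors c3@1 c1@4 c2@7, authorship .......
After op 3 (move_right): buffer="ldgwyrh" (len 7), cursors c3@2 c1@5 c2@7, authorship .......
After op 4 (move_left): buffer="ldgwyrh" (len 7), cursors c3@1 c1@4 c2@6, authorship .......
After op 5 (move_left): buffer="ldgwyrh" (len 7), cursors c3@0 c1@3 c2@5, authorship .......
After op 6 (insert('x')): buffer="xldgxwyxrh" (len 10), cursors c3@1 c1@5 c2@8, authorship 3...1..2..
After op 7 (delete): buffer="ldgwyrh" (len 7), cursors c3@0 c1@3 c2@5, authorship .......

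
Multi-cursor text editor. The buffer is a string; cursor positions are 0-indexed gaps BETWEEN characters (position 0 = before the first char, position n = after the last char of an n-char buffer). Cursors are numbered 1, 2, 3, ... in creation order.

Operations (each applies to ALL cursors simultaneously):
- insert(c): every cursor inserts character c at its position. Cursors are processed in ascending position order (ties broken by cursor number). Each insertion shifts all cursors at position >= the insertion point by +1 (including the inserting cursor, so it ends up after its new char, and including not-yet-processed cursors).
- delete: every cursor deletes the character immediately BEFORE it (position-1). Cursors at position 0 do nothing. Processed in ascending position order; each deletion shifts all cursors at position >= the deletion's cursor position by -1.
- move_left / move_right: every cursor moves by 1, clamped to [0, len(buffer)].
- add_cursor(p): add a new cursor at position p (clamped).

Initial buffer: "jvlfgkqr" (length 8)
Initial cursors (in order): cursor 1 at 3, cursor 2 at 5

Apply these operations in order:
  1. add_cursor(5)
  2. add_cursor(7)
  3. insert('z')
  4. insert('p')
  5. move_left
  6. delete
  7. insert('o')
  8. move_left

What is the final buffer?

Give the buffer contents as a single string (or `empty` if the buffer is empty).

Answer: jvlopfgzoopkqopr

Derivation:
After op 1 (add_cursor(5)): buffer="jvlfgkqr" (len 8), cursors c1@3 c2@5 c3@5, authorship ........
After op 2 (add_cursor(7)): buffer="jvlfgkqr" (len 8), cursors c1@3 c2@5 c3@5 c4@7, authorship ........
After op 3 (insert('z')): buffer="jvlzfgzzkqzr" (len 12), cursors c1@4 c2@8 c3@8 c4@11, authorship ...1..23..4.
After op 4 (insert('p')): buffer="jvlzpfgzzppkqzpr" (len 16), cursors c1@5 c2@11 c3@11 c4@15, authorship ...11..2323..44.
After op 5 (move_left): buffer="jvlzpfgzzppkqzpr" (len 16), cursors c1@4 c2@10 c3@10 c4@14, authorship ...11..2323..44.
After op 6 (delete): buffer="jvlpfgzpkqpr" (len 12), cursors c1@3 c2@7 c3@7 c4@10, authorship ...1..23..4.
After op 7 (insert('o')): buffer="jvlopfgzoopkqopr" (len 16), cursors c1@4 c2@10 c3@10 c4@14, authorship ...11..2233..44.
After op 8 (move_left): buffer="jvlopfgzoopkqopr" (len 16), cursors c1@3 c2@9 c3@9 c4@13, authorship ...11..2233..44.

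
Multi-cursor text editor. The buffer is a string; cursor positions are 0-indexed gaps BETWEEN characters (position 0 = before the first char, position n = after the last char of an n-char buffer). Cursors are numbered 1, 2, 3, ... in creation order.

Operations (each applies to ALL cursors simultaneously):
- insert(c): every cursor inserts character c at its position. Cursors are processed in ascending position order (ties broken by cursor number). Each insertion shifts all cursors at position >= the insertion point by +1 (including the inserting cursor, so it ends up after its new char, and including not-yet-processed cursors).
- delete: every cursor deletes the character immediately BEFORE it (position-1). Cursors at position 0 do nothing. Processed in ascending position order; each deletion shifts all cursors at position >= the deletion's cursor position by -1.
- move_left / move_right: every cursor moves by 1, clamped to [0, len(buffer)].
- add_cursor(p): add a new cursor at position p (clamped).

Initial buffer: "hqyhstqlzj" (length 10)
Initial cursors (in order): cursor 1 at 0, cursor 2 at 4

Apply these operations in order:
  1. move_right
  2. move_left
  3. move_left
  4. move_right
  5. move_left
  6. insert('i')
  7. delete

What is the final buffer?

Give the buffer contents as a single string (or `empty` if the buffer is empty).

After op 1 (move_right): buffer="hqyhstqlzj" (len 10), cursors c1@1 c2@5, authorship ..........
After op 2 (move_left): buffer="hqyhstqlzj" (len 10), cursors c1@0 c2@4, authorship ..........
After op 3 (move_left): buffer="hqyhstqlzj" (len 10), cursors c1@0 c2@3, authorship ..........
After op 4 (move_right): buffer="hqyhstqlzj" (len 10), cursors c1@1 c2@4, authorship ..........
After op 5 (move_left): buffer="hqyhstqlzj" (len 10), cursors c1@0 c2@3, authorship ..........
After op 6 (insert('i')): buffer="ihqyihstqlzj" (len 12), cursors c1@1 c2@5, authorship 1...2.......
After op 7 (delete): buffer="hqyhstqlzj" (len 10), cursors c1@0 c2@3, authorship ..........

Answer: hqyhstqlzj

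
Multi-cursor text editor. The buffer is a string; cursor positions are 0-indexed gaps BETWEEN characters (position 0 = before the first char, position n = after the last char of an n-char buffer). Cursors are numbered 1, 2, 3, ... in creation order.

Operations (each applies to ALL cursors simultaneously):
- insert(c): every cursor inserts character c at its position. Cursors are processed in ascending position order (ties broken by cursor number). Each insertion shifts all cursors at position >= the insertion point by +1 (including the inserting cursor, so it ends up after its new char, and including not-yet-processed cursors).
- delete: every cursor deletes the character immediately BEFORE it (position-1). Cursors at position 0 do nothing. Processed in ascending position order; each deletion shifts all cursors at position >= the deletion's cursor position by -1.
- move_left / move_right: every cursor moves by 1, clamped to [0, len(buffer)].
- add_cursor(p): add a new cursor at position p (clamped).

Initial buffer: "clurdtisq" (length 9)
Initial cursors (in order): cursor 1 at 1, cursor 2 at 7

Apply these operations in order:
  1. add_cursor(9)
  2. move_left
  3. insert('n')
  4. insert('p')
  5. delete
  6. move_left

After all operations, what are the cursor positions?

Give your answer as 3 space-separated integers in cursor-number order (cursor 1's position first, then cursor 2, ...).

Answer: 0 7 10

Derivation:
After op 1 (add_cursor(9)): buffer="clurdtisq" (len 9), cursors c1@1 c2@7 c3@9, authorship .........
After op 2 (move_left): buffer="clurdtisq" (len 9), cursors c1@0 c2@6 c3@8, authorship .........
After op 3 (insert('n')): buffer="nclurdtnisnq" (len 12), cursors c1@1 c2@8 c3@11, authorship 1......2..3.
After op 4 (insert('p')): buffer="npclurdtnpisnpq" (len 15), cursors c1@2 c2@10 c3@14, authorship 11......22..33.
After op 5 (delete): buffer="nclurdtnisnq" (len 12), cursors c1@1 c2@8 c3@11, authorship 1......2..3.
After op 6 (move_left): buffer="nclurdtnisnq" (len 12), cursors c1@0 c2@7 c3@10, authorship 1......2..3.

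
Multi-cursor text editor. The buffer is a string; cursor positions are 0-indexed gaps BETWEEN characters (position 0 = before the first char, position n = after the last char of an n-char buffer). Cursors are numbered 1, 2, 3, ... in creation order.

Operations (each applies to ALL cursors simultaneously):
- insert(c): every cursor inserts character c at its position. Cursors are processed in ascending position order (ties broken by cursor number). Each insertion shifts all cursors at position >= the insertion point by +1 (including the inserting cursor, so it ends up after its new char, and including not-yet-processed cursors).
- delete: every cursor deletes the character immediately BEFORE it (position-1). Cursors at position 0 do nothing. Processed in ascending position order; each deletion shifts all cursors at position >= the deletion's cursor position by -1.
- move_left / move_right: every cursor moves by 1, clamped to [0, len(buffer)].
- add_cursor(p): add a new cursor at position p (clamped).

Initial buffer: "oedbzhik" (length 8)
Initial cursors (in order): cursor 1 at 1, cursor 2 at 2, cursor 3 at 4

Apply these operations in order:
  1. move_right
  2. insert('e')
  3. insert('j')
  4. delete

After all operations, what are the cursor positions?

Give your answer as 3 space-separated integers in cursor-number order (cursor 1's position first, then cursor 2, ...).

After op 1 (move_right): buffer="oedbzhik" (len 8), cursors c1@2 c2@3 c3@5, authorship ........
After op 2 (insert('e')): buffer="oeedebzehik" (len 11), cursors c1@3 c2@5 c3@8, authorship ..1.2..3...
After op 3 (insert('j')): buffer="oeejdejbzejhik" (len 14), cursors c1@4 c2@7 c3@11, authorship ..11.22..33...
After op 4 (delete): buffer="oeedebzehik" (len 11), cursors c1@3 c2@5 c3@8, authorship ..1.2..3...

Answer: 3 5 8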